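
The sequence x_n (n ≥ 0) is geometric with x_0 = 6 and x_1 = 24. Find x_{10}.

6291456

Common ratio r = 4.
x_n = 6·4^(n-0).
x_{10} = 6·4^10 = 6291456.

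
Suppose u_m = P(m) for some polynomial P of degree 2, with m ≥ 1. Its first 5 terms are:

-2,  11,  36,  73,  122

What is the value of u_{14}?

1st diffs: 13, 25, 37, 49.
2nd diffs: 12, 12, 12 (constant).
Newton forward-difference form: u_m = -2 + 13·C(m-1,1) + 12·C(m-1,2).
At m = 14: m-1 = 13, so u_{14} = -2 + 169 + 936 = 1103.

1103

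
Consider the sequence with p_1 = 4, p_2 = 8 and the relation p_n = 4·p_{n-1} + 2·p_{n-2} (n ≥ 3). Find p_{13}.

Applying the relation repeatedly:
p_3 = 40; p_4 = 176; p_5 = 784; …; p_{10} = 1367168; p_{11} = 6083200; p_{12} = 27067136; p_{13} = 120434944.

120434944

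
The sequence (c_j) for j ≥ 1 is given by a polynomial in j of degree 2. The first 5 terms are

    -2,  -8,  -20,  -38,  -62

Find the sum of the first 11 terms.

1st diffs: -6, -12, -18, -24.
2nd diffs: -6, -6, -6 (constant).
Newton forward-difference form: c_j = -2 + (-6)·C(j-1,1) + (-6)·C(j-1,2).
Continuing: …, -92, -128, -170, -218, …, c_{11} = -332.
Summing j = 1..11 (11 terms) gives -1342.

-1342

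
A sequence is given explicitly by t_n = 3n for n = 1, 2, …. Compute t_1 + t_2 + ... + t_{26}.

1053

Over n = 1..26: Σn = 351.
Total = (3)·351 = 1053.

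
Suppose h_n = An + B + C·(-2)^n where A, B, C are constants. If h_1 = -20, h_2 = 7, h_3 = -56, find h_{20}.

5242813

Write the equations: A + B - 2C = -20; 2A + B + 4C = 7; 3A + B - 8C = -56.
Subtracting the first from the second: A + 6C = 27.
Subtracting the second from the third: A - 12C = -63.
Solving: C = 5, A = -3, then B = -7.
Hence h_{20} = -3·20 + (-7) + 5·1048576 = 5242813.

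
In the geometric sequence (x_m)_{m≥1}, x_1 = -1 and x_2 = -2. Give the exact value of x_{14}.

Common ratio r = 2.
x_m = (-1)·2^(m-1).
x_{14} = (-1)·2^13 = -8192.

-8192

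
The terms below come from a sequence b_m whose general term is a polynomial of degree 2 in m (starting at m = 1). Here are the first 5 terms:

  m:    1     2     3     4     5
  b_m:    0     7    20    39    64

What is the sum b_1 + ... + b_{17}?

5032

1st diffs: 7, 13, 19, 25.
2nd diffs: 6, 6, 6 (constant).
Newton forward-difference form: b_m = 7·C(m-1,1) + 6·C(m-1,2).
Continuing: …, 95, 132, 175, 224, …, b_{17} = 832.
Summing m = 1..17 (17 terms) gives 5032.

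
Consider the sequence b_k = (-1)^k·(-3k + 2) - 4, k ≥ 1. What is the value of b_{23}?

63

(-1)^23 = -1; -3k + 2 at k=23 is -67; so b_{23} = 63.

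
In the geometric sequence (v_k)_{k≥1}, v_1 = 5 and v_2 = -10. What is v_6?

Common ratio r = -2.
v_k = 5·(-2)^(k-1).
v_6 = 5·(-2)^5 = -160.

-160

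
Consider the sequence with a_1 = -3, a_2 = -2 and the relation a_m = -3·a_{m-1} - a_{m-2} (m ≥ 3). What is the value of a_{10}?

Step forward from the initial values:
a_3 = 9;  a_4 = -25;  a_5 = 66;  a_6 = -173;  a_7 = 453;  a_8 = -1186;  a_9 = 3105;  a_{10} = -8129.

-8129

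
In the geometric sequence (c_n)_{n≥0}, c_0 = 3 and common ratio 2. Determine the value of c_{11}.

c_n = 3·2^(n-0).
c_{11} = 3·2^11 = 6144.

6144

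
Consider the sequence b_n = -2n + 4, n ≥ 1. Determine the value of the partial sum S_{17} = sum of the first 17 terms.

Over n = 1..17: Σn = 153.
Total = (-2)·153 + (4)·17 = -238.

-238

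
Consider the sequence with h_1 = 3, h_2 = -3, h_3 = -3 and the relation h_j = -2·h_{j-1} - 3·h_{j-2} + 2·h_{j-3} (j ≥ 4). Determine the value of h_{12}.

Compute successive terms:
h_4 = 21;  h_5 = -39;  h_6 = 9;  h_7 = 141;  h_8 = -387;  h_9 = 369;  h_{10} = 705;  h_{11} = -3291;  h_{12} = 5205.

5205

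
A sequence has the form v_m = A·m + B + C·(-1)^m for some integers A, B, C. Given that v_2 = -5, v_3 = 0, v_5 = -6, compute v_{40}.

Write the equations: 2A + B + C = -5; 3A + B - C = 0; 5A + B - C = -6.
Subtracting the first from the second: A - 2C = 5.
Subtracting the second from the third: 2A = -6.
Solving: C = -4, A = -3, then B = 5.
Hence v_{40} = -3·40 + 5 + (-4)·1 = -119.

-119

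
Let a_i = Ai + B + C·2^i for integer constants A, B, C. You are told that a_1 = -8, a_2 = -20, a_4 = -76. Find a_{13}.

At i = 1, 2, 4: A + B + 2C = -8; 2A + B + 4C = -20; 4A + B + 16C = -76.
Subtracting the first from the second: A + 2C = -12.
Subtracting the second from the third: 2A + 12C = -56.
Solving: C = -4, A = -4, then B = 4.
Hence a_{13} = -4·13 + 4 + (-4)·8192 = -32816.

-32816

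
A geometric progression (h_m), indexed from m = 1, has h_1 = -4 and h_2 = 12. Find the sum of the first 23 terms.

-94143178828

Common ratio r = -3.
h_m = (-4)·(-3)^(m-1).
S = (-4)·((-3)^23 - 1)/(-3 - 1) = (-4)·(-94143178827 - 1)/(-4) = -94143178828.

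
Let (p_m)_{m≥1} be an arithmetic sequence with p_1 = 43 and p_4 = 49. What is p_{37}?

Common difference d = (49 - 43) / (4 - 1) = 2.
p_m = 43 + (m - 1)·2.
p_{37} = 43 + 36·2 = 115.

115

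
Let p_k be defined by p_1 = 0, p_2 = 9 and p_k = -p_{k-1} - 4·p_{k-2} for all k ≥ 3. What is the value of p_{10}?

-1539

Applying the relation repeatedly:
p_3 = -9;  p_4 = -27;  p_5 = 63;  p_6 = 45;  p_7 = -297;  p_8 = 117;  p_9 = 1071;  p_{10} = -1539.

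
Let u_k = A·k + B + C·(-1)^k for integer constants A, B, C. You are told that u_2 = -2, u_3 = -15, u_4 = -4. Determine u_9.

Write the equations: 2A + B + C = -2; 3A + B - C = -15; 4A + B + C = -4.
Subtracting the first from the second: A - 2C = -13.
Subtracting the second from the third: A + 2C = 11.
Solving: C = 6, A = -1, then B = -6.
So u_k = -1·k + (-6) + 6·(-1)^k; at k=9 this is -21.

-21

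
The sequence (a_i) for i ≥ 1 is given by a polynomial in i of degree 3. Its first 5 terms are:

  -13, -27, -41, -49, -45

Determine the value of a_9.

211

1st diffs: -14, -14, -8, 4.
2nd diffs: 0, 6, 12.
3rd diffs: 6, 6 (constant).
So a_i = i^3 - 6i^2 - 3i - 5.
Evaluating at i = 9 gives a_9 = 211.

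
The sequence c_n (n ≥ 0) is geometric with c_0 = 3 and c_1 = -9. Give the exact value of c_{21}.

-31381059609

Common ratio r = -3.
c_n = 3·(-3)^(n-0).
c_{21} = 3·(-3)^21 = -31381059609.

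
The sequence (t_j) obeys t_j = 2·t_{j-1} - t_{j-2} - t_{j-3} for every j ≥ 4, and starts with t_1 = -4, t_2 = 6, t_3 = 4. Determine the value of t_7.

-20

Step forward from the initial values:
t_4 = 6  t_5 = 2  t_6 = -6  t_7 = -20.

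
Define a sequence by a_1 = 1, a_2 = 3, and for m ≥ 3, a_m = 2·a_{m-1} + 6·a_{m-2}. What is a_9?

Applying the relation repeatedly:
a_3 = 12; a_4 = 42; a_5 = 156; a_6 = 564; a_7 = 2064; a_8 = 7512; a_9 = 27408.

27408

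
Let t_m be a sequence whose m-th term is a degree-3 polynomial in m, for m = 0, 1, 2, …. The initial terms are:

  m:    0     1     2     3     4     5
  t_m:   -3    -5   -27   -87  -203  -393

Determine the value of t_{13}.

1st diffs: -2, -22, -60, -116, -190.
2nd diffs: -20, -38, -56, -74.
3rd diffs: -18, -18, -18 (constant).
Newton forward-difference form: t_m = -3 + (-2)·C(m,1) + (-20)·C(m,2) + (-18)·C(m,3).
At m = 13: m = 13, so t_{13} = -3 - 26 - 1560 - 5148 = -6737.

-6737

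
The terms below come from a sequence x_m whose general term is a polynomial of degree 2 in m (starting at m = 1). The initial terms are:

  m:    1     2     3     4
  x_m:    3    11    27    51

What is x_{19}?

1st diffs: 8, 16, 24.
2nd diffs: 8, 8 (constant).
Newton forward-difference form: x_m = 3 + 8·C(m-1,1) + 8·C(m-1,2).
At m = 19: m-1 = 18, so x_{19} = 3 + 144 + 1224 = 1371.

1371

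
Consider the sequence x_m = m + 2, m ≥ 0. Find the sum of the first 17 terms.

170

Over m = 0..16: Σm = 136.
Total = (1)·136 + (2)·17 = 170.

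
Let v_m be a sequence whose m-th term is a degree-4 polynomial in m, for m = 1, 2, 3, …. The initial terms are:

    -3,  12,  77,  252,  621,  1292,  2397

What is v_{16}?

65532

1st diffs: 15, 65, 175, 369, 671, 1105.
2nd diffs: 50, 110, 194, 302, 434.
3rd diffs: 60, 84, 108, 132.
4th diffs: 24, 24, 24 (constant).
Newton forward-difference form: v_m = -3 + 15·C(m-1,1) + 50·C(m-1,2) + 60·C(m-1,3) + 24·C(m-1,4).
At m = 16: m-1 = 15, so v_{16} = -3 + 225 + 5250 + 27300 + 32760 = 65532.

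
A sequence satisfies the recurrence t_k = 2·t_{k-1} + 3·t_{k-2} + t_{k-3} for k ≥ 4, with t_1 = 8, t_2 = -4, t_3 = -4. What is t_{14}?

-976084

Step forward from the initial values:
t_4 = -12; t_5 = -40; t_6 = -120; …; t_{11} = -33420; t_{12} = -102920; t_{13} = -316952; t_{14} = -976084.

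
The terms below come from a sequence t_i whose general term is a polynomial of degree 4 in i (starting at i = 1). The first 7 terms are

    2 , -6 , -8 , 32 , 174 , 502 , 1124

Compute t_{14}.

27822

1st diffs: -8, -2, 40, 142, 328, 622.
2nd diffs: 6, 42, 102, 186, 294.
3rd diffs: 36, 60, 84, 108.
4th diffs: 24, 24, 24 (constant).
Newton forward-difference form: t_i = 2 + (-8)·C(i-1,1) + 6·C(i-1,2) + 36·C(i-1,3) + 24·C(i-1,4).
At i = 14: i-1 = 13, so t_{14} = 2 - 104 + 468 + 10296 + 17160 = 27822.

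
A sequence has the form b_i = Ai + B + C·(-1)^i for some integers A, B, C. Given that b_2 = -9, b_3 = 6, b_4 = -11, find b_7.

2

Write the equations: 2A + B + C = -9; 3A + B - C = 6; 4A + B + C = -11.
Subtracting the first from the second: A - 2C = 15.
Subtracting the second from the third: A + 2C = -17.
Solving: C = -8, A = -1, then B = 1.
Therefore b_7 = -7 + 1 + (-8)·(-1) = 2.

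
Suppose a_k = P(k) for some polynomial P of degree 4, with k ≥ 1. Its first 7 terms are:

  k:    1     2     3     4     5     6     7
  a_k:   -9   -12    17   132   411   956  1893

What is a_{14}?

1st diffs: -3, 29, 115, 279, 545, 937.
2nd diffs: 32, 86, 164, 266, 392.
3rd diffs: 54, 78, 102, 126.
4th diffs: 24, 24, 24 (constant).
So a_k = k^4 - k^3 - 3k^2 - 2k - 4.
Evaluating at k = 14 gives a_{14} = 35052.

35052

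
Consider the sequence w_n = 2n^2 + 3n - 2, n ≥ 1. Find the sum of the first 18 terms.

4695

Over n = 1..18: Σn = 171, Σn² = 2109.
Total = (2)·2109 + (3)·171 + (-2)·18 = 4695.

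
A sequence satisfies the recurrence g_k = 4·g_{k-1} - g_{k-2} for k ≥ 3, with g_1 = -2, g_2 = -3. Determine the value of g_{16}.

Compute successive terms:
g_3 = -10;  g_4 = -37;  g_5 = -138;  …;  g_{13} = -5193242;  g_{14} = -19381443;  g_{15} = -72332530;  g_{16} = -269948677.

-269948677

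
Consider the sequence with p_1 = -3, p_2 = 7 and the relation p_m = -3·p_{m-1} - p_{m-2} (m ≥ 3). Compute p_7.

-843

Step forward from the initial values:
p_3 = -18, p_4 = 47, p_5 = -123, p_6 = 322, p_7 = -843.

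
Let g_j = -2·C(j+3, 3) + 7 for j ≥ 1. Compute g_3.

C(6, 3) = 20, so g_3 = -33.

-33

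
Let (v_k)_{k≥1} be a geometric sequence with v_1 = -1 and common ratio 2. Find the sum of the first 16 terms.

v_k = (-1)·2^(k-1).
S = (-1)·(2^16 - 1)/(2 - 1) = (-1)·(65536 - 1)/(1) = -65535.

-65535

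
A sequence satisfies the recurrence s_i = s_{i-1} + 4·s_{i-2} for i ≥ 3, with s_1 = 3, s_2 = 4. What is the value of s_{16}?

Applying the relation repeatedly:
s_3 = 16, s_4 = 32, s_5 = 96, …, s_{13} = 168288, s_{14} = 430304, s_{15} = 1103456, s_{16} = 2824672.

2824672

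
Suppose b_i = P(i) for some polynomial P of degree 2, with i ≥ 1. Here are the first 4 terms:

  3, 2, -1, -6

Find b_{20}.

-358

1st diffs: -1, -3, -5.
2nd diffs: -2, -2 (constant).
Newton forward-difference form: b_i = 3 + (-1)·C(i-1,1) + (-2)·C(i-1,2).
At i = 20: i-1 = 19, so b_{20} = 3 - 19 - 342 = -358.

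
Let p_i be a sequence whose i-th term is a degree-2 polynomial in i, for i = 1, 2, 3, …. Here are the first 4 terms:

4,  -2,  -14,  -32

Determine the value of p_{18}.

1st diffs: -6, -12, -18.
2nd diffs: -6, -6 (constant).
Newton forward-difference form: p_i = 4 + (-6)·C(i-1,1) + (-6)·C(i-1,2).
At i = 18: i-1 = 17, so p_{18} = 4 - 102 - 816 = -914.

-914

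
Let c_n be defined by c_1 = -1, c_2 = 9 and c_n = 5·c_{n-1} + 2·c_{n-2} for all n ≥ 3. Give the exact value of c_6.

Iterate the recurrence:
c_3 = 43  c_4 = 233  c_5 = 1251  c_6 = 6721.

6721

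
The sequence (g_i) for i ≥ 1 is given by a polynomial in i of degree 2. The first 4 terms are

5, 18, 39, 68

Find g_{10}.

1st diffs: 13, 21, 29.
2nd diffs: 8, 8 (constant).
Newton forward-difference form: g_i = 5 + 13·C(i-1,1) + 8·C(i-1,2).
At i = 10: i-1 = 9, so g_{10} = 5 + 117 + 288 = 410.

410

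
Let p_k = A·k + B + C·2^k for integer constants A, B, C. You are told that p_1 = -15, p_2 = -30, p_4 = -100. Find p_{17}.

Write the equations: A + B + 2C = -15; 2A + B + 4C = -30; 4A + B + 16C = -100.
Subtracting the first from the second: A + 2C = -15.
Subtracting the second from the third: 2A + 12C = -70.
Solving: C = -5, A = -5, then B = 0.
Therefore p_{17} = -85 + 0 + (-5)·131072 = -655445.

-655445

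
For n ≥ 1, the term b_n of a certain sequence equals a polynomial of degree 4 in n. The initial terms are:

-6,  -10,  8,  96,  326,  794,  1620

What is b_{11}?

1st diffs: -4, 18, 88, 230, 468, 826.
2nd diffs: 22, 70, 142, 238, 358.
3rd diffs: 48, 72, 96, 120.
4th diffs: 24, 24, 24 (constant).
Newton forward-difference form: b_n = -6 + (-4)·C(n-1,1) + 22·C(n-1,2) + 48·C(n-1,3) + 24·C(n-1,4).
At n = 11: n-1 = 10, so b_{11} = -6 - 40 + 990 + 5760 + 5040 = 11744.

11744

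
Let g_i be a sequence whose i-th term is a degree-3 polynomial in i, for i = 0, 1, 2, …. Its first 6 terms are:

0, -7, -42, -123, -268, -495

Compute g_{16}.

-13552

1st diffs: -7, -35, -81, -145, -227.
2nd diffs: -28, -46, -64, -82.
3rd diffs: -18, -18, -18 (constant).
Newton forward-difference form: g_i = (-7)·C(i,1) + (-28)·C(i,2) + (-18)·C(i,3).
At i = 16: i = 16, so g_{16} = -112 - 3360 - 10080 = -13552.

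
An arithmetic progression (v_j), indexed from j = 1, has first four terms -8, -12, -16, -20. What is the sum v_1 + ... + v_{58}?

Common difference d = -4.
v_j = -8 + (j - 1)·(-4).
v_{58} = -236; S = 58·(-8 + (-236))/2 = -7076.

-7076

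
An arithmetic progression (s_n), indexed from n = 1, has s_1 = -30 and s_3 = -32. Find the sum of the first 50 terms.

-2725

Common difference d = (-32 - (-30)) / (3 - 1) = -1.
s_n = -30 + (n - 1)·(-1).
s_{50} = -79; S = 50·(-30 + (-79))/2 = -2725.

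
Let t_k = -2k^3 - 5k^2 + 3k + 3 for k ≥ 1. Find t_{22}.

-23647

t_{22} = -2·22^3 - 5·22^2 + 3·22 + 3 = -23647.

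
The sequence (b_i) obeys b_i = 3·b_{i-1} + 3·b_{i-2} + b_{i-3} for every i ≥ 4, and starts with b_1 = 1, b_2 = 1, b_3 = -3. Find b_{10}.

-19079

Step forward from the initial values:
b_4 = -5;  b_5 = -23;  b_6 = -87;  b_7 = -335;  b_8 = -1289;  b_9 = -4959;  b_{10} = -19079.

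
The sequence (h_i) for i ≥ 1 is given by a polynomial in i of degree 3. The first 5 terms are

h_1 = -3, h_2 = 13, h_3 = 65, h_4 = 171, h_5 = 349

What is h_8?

1st diffs: 16, 52, 106, 178.
2nd diffs: 36, 54, 72.
3rd diffs: 18, 18 (constant).
Newton forward-difference form: h_i = -3 + 16·C(i-1,1) + 36·C(i-1,2) + 18·C(i-1,3).
At i = 8: i-1 = 7, so h_8 = -3 + 112 + 756 + 630 = 1495.

1495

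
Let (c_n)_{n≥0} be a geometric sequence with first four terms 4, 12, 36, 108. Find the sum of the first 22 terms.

62762119216

Common ratio r = 3.
c_n = 4·3^(n-0).
S = 4·(3^22 - 1)/(3 - 1) = 4·(31381059609 - 1)/(2) = 62762119216.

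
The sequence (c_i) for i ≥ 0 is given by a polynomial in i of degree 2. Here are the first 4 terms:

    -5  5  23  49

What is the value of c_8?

299

1st diffs: 10, 18, 26.
2nd diffs: 8, 8 (constant).
Newton forward-difference form: c_i = -5 + 10·C(i,1) + 8·C(i,2).
At i = 8: i = 8, so c_8 = -5 + 80 + 224 = 299.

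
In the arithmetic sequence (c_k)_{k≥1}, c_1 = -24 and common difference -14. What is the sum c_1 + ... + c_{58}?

-24534

c_k = -24 + (k - 1)·(-14).
c_{58} = -822; S = 58·(-24 + (-822))/2 = -24534.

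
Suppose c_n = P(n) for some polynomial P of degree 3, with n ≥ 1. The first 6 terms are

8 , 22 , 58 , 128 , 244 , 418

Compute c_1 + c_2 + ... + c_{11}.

1st diffs: 14, 36, 70, 116, 174.
2nd diffs: 22, 34, 46, 58.
3rd diffs: 12, 12, 12 (constant).
Newton forward-difference form: c_n = 8 + 14·C(n-1,1) + 22·C(n-1,2) + 12·C(n-1,3).
Continuing: …, 662, 988, 1408, 1934, …, c_{11} = 2578.
Summing n = 1..11 (11 terms) gives 8448.

8448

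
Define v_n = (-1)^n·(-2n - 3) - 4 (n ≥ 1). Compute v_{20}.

-47

(-1)^20 = 1; -2n - 3 at n=20 is -43; so v_{20} = -47.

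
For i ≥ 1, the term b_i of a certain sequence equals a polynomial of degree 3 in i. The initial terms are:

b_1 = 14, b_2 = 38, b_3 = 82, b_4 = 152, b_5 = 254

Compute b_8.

812

1st diffs: 24, 44, 70, 102.
2nd diffs: 20, 26, 32.
3rd diffs: 6, 6 (constant).
Newton forward-difference form: b_i = 14 + 24·C(i-1,1) + 20·C(i-1,2) + 6·C(i-1,3).
At i = 8: i-1 = 7, so b_8 = 14 + 168 + 420 + 210 = 812.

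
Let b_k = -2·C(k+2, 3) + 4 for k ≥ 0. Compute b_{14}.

-1116

C(16, 3) = 560, so b_{14} = -1116.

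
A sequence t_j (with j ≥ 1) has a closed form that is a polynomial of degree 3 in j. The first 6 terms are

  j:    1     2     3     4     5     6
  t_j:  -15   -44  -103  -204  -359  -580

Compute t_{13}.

-4983

1st diffs: -29, -59, -101, -155, -221.
2nd diffs: -30, -42, -54, -66.
3rd diffs: -12, -12, -12 (constant).
Newton forward-difference form: t_j = -15 + (-29)·C(j-1,1) + (-30)·C(j-1,2) + (-12)·C(j-1,3).
At j = 13: j-1 = 12, so t_{13} = -15 - 348 - 1980 - 2640 = -4983.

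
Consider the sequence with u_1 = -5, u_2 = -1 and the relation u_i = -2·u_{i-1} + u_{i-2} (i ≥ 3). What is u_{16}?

208885

Compute successive terms:
u_3 = -3; u_4 = 5; u_5 = -13; …; u_{13} = -14845; u_{14} = 35839; u_{15} = -86523; u_{16} = 208885.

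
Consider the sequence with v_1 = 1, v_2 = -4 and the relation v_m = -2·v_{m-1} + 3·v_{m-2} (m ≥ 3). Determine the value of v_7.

911

Compute successive terms:
v_3 = 11, v_4 = -34, v_5 = 101, v_6 = -304, v_7 = 911.
(Characteristic roots are 1 and -3.)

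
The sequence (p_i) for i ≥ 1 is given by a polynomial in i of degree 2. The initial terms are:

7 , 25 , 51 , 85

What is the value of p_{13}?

1st diffs: 18, 26, 34.
2nd diffs: 8, 8 (constant).
So p_i = 4i^2 + 6i - 3.
Evaluating at i = 13 gives p_{13} = 751.

751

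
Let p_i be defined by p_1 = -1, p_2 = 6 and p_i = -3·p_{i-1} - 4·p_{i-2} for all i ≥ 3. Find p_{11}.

-3422

Step forward from the initial values:
p_3 = -14, p_4 = 18, p_5 = 2, p_6 = -78, p_7 = 226, p_8 = -366, p_9 = 194, p_{10} = 882, p_{11} = -3422.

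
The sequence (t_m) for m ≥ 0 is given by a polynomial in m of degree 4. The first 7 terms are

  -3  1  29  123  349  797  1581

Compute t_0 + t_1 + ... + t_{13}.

99148

1st diffs: 4, 28, 94, 226, 448, 784.
2nd diffs: 24, 66, 132, 222, 336.
3rd diffs: 42, 66, 90, 114.
4th diffs: 24, 24, 24 (constant).
So t_m = m^4 + m^3 + 2m^2 - 3.
Continuing: …, 2839, 4733, 7449, 11197, …, t_{13} = 31093.
Summing m = 0..13 (14 terms) gives 99148.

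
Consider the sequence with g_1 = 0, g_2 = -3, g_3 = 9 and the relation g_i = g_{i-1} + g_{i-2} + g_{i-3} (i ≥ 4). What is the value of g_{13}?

1776

Compute successive terms:
g_4 = 6, g_5 = 12, g_6 = 27, g_7 = 45, g_8 = 84, g_9 = 156, g_{10} = 285, g_{11} = 525, g_{12} = 966, g_{13} = 1776.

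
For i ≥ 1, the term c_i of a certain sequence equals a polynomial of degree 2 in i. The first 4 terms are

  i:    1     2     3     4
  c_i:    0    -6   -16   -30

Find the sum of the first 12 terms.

-1276

1st diffs: -6, -10, -14.
2nd diffs: -4, -4 (constant).
Newton forward-difference form: c_i = (-6)·C(i-1,1) + (-4)·C(i-1,2).
Continuing: …, -48, -70, -96, -126, …, c_{12} = -286.
Summing i = 1..12 (12 terms) gives -1276.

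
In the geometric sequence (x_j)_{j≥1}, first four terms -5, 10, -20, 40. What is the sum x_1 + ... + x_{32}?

Common ratio r = -2.
x_j = (-5)·(-2)^(j-1).
S = (-5)·((-2)^32 - 1)/(-2 - 1) = (-5)·(4294967296 - 1)/(-3) = 7158278825.

7158278825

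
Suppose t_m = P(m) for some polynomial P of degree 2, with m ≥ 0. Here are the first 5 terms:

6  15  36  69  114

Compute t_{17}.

1st diffs: 9, 21, 33, 45.
2nd diffs: 12, 12, 12 (constant).
Newton forward-difference form: t_m = 6 + 9·C(m,1) + 12·C(m,2).
At m = 17: m = 17, so t_{17} = 6 + 153 + 1632 = 1791.

1791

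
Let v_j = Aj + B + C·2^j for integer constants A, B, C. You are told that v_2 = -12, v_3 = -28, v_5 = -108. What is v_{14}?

At j = 2, 3, 5: 2A + B + 4C = -12; 3A + B + 8C = -28; 5A + B + 32C = -108.
Subtracting the first from the second: A + 4C = -16.
Subtracting the second from the third: 2A + 24C = -80.
Solving: C = -3, A = -4, then B = 8.
So v_j = -4·j + 8 + (-3)·2^j; at j=14 this is -49200.

-49200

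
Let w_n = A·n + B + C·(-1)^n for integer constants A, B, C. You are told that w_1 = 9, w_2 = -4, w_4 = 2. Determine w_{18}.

44

At n = 1, 2, 4: A + B - C = 9; 2A + B + C = -4; 4A + B + C = 2.
Subtracting the first from the second: A + 2C = -13.
Subtracting the second from the third: 2A = 6.
Solving: C = -8, A = 3, then B = -2.
So w_n = 3·n + (-2) + (-8)·(-1)^n; at n=18 this is 44.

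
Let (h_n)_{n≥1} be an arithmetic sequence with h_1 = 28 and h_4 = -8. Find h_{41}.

-452

Common difference d = (-8 - 28) / (4 - 1) = -12.
h_n = 28 + (n - 1)·(-12).
h_{41} = 28 + 40·(-12) = -452.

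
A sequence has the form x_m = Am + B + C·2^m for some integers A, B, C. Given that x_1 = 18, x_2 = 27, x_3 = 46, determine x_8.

1281

At m = 1, 2, 3: A + B + 2C = 18; 2A + B + 4C = 27; 3A + B + 8C = 46.
Subtracting the first from the second: A + 2C = 9.
Subtracting the second from the third: A + 4C = 19.
Solving: C = 5, A = -1, then B = 9.
Hence x_8 = -1·8 + 9 + 5·256 = 1281.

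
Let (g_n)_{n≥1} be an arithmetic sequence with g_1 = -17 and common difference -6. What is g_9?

-65

g_n = -17 + (n - 1)·(-6).
g_9 = -17 + 8·(-6) = -65.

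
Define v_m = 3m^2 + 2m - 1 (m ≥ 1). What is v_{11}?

v_{11} = 3·11^2 + 2·11 - 1 = 384.

384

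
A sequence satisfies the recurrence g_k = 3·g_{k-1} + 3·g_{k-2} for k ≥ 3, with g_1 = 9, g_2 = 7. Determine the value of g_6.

2412

Compute successive terms:
g_3 = 48; g_4 = 165; g_5 = 639; g_6 = 2412.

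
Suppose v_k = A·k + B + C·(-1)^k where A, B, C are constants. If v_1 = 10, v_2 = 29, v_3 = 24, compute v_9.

66

Plug in k = 1, 2, 3: A + B - C = 10; 2A + B + C = 29; 3A + B - C = 24.
Subtracting the first from the second: A + 2C = 19.
Subtracting the second from the third: A - 2C = -5.
Solving: C = 6, A = 7, then B = 9.
So v_k = 7·k + 9 + 6·(-1)^k; at k=9 this is 66.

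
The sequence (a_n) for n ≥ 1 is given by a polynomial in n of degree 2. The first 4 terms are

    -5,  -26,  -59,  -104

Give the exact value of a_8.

-404

1st diffs: -21, -33, -45.
2nd diffs: -12, -12 (constant).
Newton forward-difference form: a_n = -5 + (-21)·C(n-1,1) + (-12)·C(n-1,2).
At n = 8: n-1 = 7, so a_8 = -5 - 147 - 252 = -404.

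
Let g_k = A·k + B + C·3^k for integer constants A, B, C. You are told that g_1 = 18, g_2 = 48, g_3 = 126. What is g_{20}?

13947137724

Write the equations: A + B + 3C = 18; 2A + B + 9C = 48; 3A + B + 27C = 126.
Subtracting the first from the second: A + 6C = 30.
Subtracting the second from the third: A + 18C = 78.
Solving: C = 4, A = 6, then B = 0.
Hence g_{20} = 6·20 + 0 + 4·3486784401 = 13947137724.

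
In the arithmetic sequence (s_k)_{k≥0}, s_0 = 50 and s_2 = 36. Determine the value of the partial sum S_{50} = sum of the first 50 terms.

Common difference d = (36 - 50) / (2 - 0) = -7.
s_k = 50 + (k - 0)·(-7).
s_{49} = -293; S = 50·(50 + (-293))/2 = -6075.

-6075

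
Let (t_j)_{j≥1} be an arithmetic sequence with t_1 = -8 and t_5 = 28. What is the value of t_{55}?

478

Common difference d = (28 - (-8)) / (5 - 1) = 9.
t_j = -8 + (j - 1)·9.
t_{55} = -8 + 54·9 = 478.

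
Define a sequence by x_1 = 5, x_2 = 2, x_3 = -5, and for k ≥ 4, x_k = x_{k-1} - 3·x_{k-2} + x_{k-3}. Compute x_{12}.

-474

Compute successive terms:
x_4 = -6, x_5 = 11, x_6 = 24, x_7 = -15, x_8 = -76, x_9 = -7, x_{10} = 206, x_{11} = 151, x_{12} = -474.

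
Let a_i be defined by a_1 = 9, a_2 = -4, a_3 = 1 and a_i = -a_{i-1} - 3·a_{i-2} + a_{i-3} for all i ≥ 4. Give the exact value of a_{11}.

Iterate the recurrence:
a_4 = 20  a_5 = -27  a_6 = -32  a_7 = 133  a_8 = -64  a_9 = -367  a_{10} = 692  a_{11} = 345.

345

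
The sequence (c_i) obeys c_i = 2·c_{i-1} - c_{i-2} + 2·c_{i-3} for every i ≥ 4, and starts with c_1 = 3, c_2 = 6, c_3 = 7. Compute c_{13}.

8193

Step forward from the initial values:
c_4 = 14, c_5 = 33, c_6 = 66, c_7 = 127, c_8 = 254, c_9 = 513, c_{10} = 1026, c_{11} = 2047, c_{12} = 4094, c_{13} = 8193.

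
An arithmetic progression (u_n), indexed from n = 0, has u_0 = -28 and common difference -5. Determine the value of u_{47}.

u_n = -28 + (n - 0)·(-5).
u_{47} = -28 + 47·(-5) = -263.

-263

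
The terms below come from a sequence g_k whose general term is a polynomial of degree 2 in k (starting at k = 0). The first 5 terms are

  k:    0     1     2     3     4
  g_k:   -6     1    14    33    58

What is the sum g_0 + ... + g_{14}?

1st diffs: 7, 13, 19, 25.
2nd diffs: 6, 6, 6 (constant).
Newton forward-difference form: g_k = -6 + 7·C(k,1) + 6·C(k,2).
Continuing: …, 89, 126, 169, 218, …, g_{14} = 638.
Summing k = 0..14 (15 terms) gives 3375.

3375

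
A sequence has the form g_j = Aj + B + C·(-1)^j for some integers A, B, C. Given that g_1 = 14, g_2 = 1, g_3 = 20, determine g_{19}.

68

Write the equations: A + B - C = 14; 2A + B + C = 1; 3A + B - C = 20.
Subtracting the first from the second: A + 2C = -13.
Subtracting the second from the third: A - 2C = 19.
Solving: C = -8, A = 3, then B = 3.
Therefore g_{19} = 57 + 3 + (-8)·(-1) = 68.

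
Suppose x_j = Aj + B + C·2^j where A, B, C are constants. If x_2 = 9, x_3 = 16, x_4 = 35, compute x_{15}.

98236

The three given values yield: 2A + B + 4C = 9; 3A + B + 8C = 16; 4A + B + 16C = 35.
Subtracting the first from the second: A + 4C = 7.
Subtracting the second from the third: A + 8C = 19.
Solving: C = 3, A = -5, then B = 7.
Therefore x_{15} = -75 + 7 + 3·32768 = 98236.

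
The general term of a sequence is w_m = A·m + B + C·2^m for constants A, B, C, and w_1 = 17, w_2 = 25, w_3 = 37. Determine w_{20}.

At m = 1, 2, 3: A + B + 2C = 17; 2A + B + 4C = 25; 3A + B + 8C = 37.
Subtracting the first from the second: A + 2C = 8.
Subtracting the second from the third: A + 4C = 12.
Solving: C = 2, A = 4, then B = 9.
Therefore w_{20} = 80 + 9 + 2·1048576 = 2097241.

2097241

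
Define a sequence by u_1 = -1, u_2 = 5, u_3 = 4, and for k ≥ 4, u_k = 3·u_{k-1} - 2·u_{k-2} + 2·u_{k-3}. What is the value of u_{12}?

3586

u_4 = 0;  u_5 = 2;  u_6 = 14;  u_7 = 38;  u_8 = 90;  u_9 = 222;  u_{10} = 562;  u_{11} = 1422;  u_{12} = 3586.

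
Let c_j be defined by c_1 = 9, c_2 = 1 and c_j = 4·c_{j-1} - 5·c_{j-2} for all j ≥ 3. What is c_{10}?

c_3 = -41; c_4 = -169; c_5 = -471; c_6 = -1039; c_7 = -1801; c_8 = -2009; c_9 = 969; c_{10} = 13921.

13921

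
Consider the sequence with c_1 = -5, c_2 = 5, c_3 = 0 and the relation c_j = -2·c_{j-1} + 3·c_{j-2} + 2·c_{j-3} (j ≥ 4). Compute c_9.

Compute successive terms:
c_4 = 5, c_5 = 0, c_6 = 15, c_7 = -20, c_8 = 85, c_9 = -200.

-200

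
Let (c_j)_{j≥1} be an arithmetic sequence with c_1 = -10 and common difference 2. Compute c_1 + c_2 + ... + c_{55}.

2420

c_j = -10 + (j - 1)·2.
c_{55} = 98; S = 55·(-10 + 98)/2 = 2420.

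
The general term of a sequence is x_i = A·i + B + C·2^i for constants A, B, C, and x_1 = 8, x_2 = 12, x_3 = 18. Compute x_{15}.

32802

Write the equations: A + B + 2C = 8; 2A + B + 4C = 12; 3A + B + 8C = 18.
Subtracting the first from the second: A + 2C = 4.
Subtracting the second from the third: A + 4C = 6.
Solving: C = 1, A = 2, then B = 4.
So x_i = 2·i + 4 + 1·2^i; at i=15 this is 32802.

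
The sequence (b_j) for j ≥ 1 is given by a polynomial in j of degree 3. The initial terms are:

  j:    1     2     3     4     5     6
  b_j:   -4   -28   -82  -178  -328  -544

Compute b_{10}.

1st diffs: -24, -54, -96, -150, -216.
2nd diffs: -30, -42, -54, -66.
3rd diffs: -12, -12, -12 (constant).
Newton forward-difference form: b_j = -4 + (-24)·C(j-1,1) + (-30)·C(j-1,2) + (-12)·C(j-1,3).
At j = 10: j-1 = 9, so b_{10} = -4 - 216 - 1080 - 1008 = -2308.

-2308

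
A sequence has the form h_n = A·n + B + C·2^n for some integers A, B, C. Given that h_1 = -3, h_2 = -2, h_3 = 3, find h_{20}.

2097088

The three given values yield: A + B + 2C = -3; 2A + B + 4C = -2; 3A + B + 8C = 3.
Subtracting the first from the second: A + 2C = 1.
Subtracting the second from the third: A + 4C = 5.
Solving: C = 2, A = -3, then B = -4.
Therefore h_{20} = -60 + (-4) + 2·1048576 = 2097088.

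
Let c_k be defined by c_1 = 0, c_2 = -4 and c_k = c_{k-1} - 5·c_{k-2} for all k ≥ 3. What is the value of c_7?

-224

Iterate the recurrence:
c_3 = -4  c_4 = 16  c_5 = 36  c_6 = -44  c_7 = -224.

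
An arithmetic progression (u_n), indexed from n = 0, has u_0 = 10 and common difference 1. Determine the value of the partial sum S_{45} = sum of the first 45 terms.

1440

u_n = 10 + (n - 0)·1.
u_{44} = 54; S = 45·(10 + 54)/2 = 1440.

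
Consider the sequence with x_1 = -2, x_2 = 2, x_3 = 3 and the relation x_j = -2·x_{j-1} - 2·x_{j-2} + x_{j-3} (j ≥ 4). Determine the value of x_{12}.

-797

x_4 = -12  x_5 = 20  x_6 = -13  x_7 = -26  x_8 = 98  x_9 = -157  x_{10} = 92  x_{11} = 228  x_{12} = -797.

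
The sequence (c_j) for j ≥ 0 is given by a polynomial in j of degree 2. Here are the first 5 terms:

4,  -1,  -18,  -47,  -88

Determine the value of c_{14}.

-1158

1st diffs: -5, -17, -29, -41.
2nd diffs: -12, -12, -12 (constant).
So c_j = -6j^2 + j + 4.
Evaluating at j = 14 gives c_{14} = -1158.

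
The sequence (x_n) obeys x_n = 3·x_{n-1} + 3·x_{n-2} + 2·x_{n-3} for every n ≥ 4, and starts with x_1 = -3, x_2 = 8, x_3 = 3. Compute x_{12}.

Applying the relation repeatedly:
x_4 = 27, x_5 = 106, x_6 = 405, x_7 = 1587, x_8 = 6188, x_9 = 24135, x_{10} = 94143, x_{11} = 367210, x_{12} = 1432329.

1432329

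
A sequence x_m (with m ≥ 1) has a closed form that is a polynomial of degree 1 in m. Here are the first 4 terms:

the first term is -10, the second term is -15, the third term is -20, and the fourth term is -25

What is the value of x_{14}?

-75

1st diffs: -5, -5, -5 (constant).
So x_m = -5m - 5.
Evaluating at m = 14 gives x_{14} = -75.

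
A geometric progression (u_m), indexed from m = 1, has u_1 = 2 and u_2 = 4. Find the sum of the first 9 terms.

Common ratio r = 2.
u_m = 2·2^(m-1).
S = 2·(2^9 - 1)/(2 - 1) = 2·(512 - 1)/(1) = 1022.

1022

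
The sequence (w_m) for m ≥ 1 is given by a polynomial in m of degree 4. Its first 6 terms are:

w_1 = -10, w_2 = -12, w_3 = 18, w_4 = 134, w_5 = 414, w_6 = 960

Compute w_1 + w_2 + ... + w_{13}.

78364

1st diffs: -2, 30, 116, 280, 546.
2nd diffs: 32, 86, 164, 266.
3rd diffs: 54, 78, 102.
4th diffs: 24, 24 (constant).
So w_m = m^4 - m^3 - 3m^2 - m - 6.
Continuing: …, 1898, 3378, 5574, 8684, …, w_{13} = 25838.
Summing m = 1..13 (13 terms) gives 78364.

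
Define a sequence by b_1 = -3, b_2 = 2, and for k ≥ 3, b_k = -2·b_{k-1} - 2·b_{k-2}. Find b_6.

-8

Compute successive terms:
b_3 = 2; b_4 = -8; b_5 = 12; b_6 = -8.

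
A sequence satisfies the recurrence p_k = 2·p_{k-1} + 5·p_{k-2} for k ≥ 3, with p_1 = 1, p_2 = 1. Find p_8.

2899

Applying the relation repeatedly:
p_3 = 7, p_4 = 19, p_5 = 73, p_6 = 241, p_7 = 847, p_8 = 2899.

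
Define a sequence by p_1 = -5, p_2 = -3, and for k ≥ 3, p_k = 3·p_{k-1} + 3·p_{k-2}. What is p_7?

-4509

Applying the relation repeatedly:
p_3 = -24; p_4 = -81; p_5 = -315; p_6 = -1188; p_7 = -4509.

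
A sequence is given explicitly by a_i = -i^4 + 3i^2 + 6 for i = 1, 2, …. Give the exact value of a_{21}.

a_{21} = -1·21^4 + 3·21^2 + 6 = -193152.

-193152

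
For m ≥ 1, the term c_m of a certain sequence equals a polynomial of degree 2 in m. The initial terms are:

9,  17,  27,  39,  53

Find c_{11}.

179

1st diffs: 8, 10, 12, 14.
2nd diffs: 2, 2, 2 (constant).
Newton forward-difference form: c_m = 9 + 8·C(m-1,1) + 2·C(m-1,2).
At m = 11: m-1 = 10, so c_{11} = 9 + 80 + 90 = 179.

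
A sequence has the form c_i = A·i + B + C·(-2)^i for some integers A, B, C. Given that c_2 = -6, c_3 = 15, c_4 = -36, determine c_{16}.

Write the equations: 2A + B + 4C = -6; 3A + B - 8C = 15; 4A + B + 16C = -36.
Subtracting the first from the second: A - 12C = 21.
Subtracting the second from the third: A + 24C = -51.
Solving: C = -2, A = -3, then B = 8.
So c_i = -3·i + 8 + (-2)·(-2)^i; at i=16 this is -131112.

-131112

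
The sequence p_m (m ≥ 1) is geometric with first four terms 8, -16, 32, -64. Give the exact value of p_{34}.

Common ratio r = -2.
p_m = 8·(-2)^(m-1).
p_{34} = 8·(-2)^33 = -68719476736.

-68719476736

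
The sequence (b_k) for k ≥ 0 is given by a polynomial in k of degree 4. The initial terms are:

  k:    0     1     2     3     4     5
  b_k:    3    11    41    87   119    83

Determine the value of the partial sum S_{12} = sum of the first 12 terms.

1st diffs: 8, 30, 46, 32, -36.
2nd diffs: 22, 16, -14, -68.
3rd diffs: -6, -30, -54.
4th diffs: -24, -24 (constant).
Newton forward-difference form: b_k = 3 + 8·C(k,1) + 22·C(k,2) + (-6)·C(k,3) + (-24)·C(k,4).
Continuing: …, -99, -529, -1333, -2661, …, b_{11} = -7609.
Summing k = 0..11 (12 terms) gives -16574.

-16574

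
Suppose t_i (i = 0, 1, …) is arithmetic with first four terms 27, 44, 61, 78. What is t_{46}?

809

Common difference d = 17.
t_i = 27 + (i - 0)·17.
t_{46} = 27 + 46·17 = 809.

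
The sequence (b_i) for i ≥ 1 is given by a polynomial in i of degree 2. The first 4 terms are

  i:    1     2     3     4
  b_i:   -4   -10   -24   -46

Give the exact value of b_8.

-214

1st diffs: -6, -14, -22.
2nd diffs: -8, -8 (constant).
Newton forward-difference form: b_i = -4 + (-6)·C(i-1,1) + (-8)·C(i-1,2).
At i = 8: i-1 = 7, so b_8 = -4 - 42 - 168 = -214.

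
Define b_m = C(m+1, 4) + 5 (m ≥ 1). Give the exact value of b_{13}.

C(14, 4) = 1001, so b_{13} = 1006.

1006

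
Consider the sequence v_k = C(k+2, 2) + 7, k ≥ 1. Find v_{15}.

C(17, 2) = 136, so v_{15} = 143.

143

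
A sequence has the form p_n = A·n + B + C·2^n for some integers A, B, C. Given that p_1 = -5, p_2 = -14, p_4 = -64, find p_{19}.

Plug in n = 1, 2, 4: A + B + 2C = -5; 2A + B + 4C = -14; 4A + B + 16C = -64.
Subtracting the first from the second: A + 2C = -9.
Subtracting the second from the third: 2A + 12C = -50.
Solving: C = -4, A = -1, then B = 4.
So p_n = -1·n + 4 + (-4)·2^n; at n=19 this is -2097167.

-2097167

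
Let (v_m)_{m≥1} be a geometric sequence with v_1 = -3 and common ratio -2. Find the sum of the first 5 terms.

-33

v_m = (-3)·(-2)^(m-1).
S = (-3)·((-2)^5 - 1)/(-2 - 1) = (-3)·(-32 - 1)/(-3) = -33.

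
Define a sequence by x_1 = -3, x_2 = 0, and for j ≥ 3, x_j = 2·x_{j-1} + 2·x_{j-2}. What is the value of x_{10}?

Iterate the recurrence:
x_3 = -6; x_4 = -12; x_5 = -36; x_6 = -96; x_7 = -264; x_8 = -720; x_9 = -1968; x_{10} = -5376.

-5376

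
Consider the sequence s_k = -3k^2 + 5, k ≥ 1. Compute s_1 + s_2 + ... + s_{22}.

-11275

Over k = 1..22: Σk = 253, Σk² = 3795.
Total = (-3)·3795 + (5)·22 = -11275.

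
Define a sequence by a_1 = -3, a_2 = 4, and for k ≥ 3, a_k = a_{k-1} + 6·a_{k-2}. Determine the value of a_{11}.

-26282

Applying the relation repeatedly:
a_3 = -14;  a_4 = 10;  a_5 = -74;  a_6 = -14;  a_7 = -458;  a_8 = -542;  a_9 = -3290;  a_{10} = -6542;  a_{11} = -26282.
(Characteristic roots are 3 and -2.)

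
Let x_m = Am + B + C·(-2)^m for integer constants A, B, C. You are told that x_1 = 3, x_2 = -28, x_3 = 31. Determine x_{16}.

-327702

The three given values yield: A + B - 2C = 3; 2A + B + 4C = -28; 3A + B - 8C = 31.
Subtracting the first from the second: A + 6C = -31.
Subtracting the second from the third: A - 12C = 59.
Solving: C = -5, A = -1, then B = -6.
Hence x_{16} = -1·16 + (-6) + (-5)·65536 = -327702.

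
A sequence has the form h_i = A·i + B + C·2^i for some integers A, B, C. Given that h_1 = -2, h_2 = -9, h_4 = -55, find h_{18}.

The three given values yield: A + B + 2C = -2; 2A + B + 4C = -9; 4A + B + 16C = -55.
Subtracting the first from the second: A + 2C = -7.
Subtracting the second from the third: 2A + 12C = -46.
Solving: C = -4, A = 1, then B = 5.
Therefore h_{18} = 18 + 5 + (-4)·262144 = -1048553.

-1048553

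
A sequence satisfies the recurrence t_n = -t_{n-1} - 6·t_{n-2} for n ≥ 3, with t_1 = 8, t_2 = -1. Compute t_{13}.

-254987

Compute successive terms:
t_3 = -47;  t_4 = 53;  t_5 = 229;  …;  t_{10} = -25507;  t_{11} = 20389;  t_{12} = 132653;  t_{13} = -254987.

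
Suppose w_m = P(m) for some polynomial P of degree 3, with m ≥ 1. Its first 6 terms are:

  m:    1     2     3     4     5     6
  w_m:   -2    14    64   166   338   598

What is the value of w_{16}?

11998

1st diffs: 16, 50, 102, 172, 260.
2nd diffs: 34, 52, 70, 88.
3rd diffs: 18, 18, 18 (constant).
Newton forward-difference form: w_m = -2 + 16·C(m-1,1) + 34·C(m-1,2) + 18·C(m-1,3).
At m = 16: m-1 = 15, so w_{16} = -2 + 240 + 3570 + 8190 = 11998.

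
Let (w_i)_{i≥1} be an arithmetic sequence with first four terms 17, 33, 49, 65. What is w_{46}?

Common difference d = 16.
w_i = 17 + (i - 1)·16.
w_{46} = 17 + 45·16 = 737.

737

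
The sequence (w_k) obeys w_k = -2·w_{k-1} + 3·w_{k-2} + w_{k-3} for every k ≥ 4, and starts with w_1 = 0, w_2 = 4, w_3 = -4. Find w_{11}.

-31084

w_4 = 20; w_5 = -48; w_6 = 152; w_7 = -428; w_8 = 1264; w_9 = -3660; w_{10} = 10684; w_{11} = -31084.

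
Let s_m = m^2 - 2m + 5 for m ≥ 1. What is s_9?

s_9 = 1·9^2 - 2·9 + 5 = 68.

68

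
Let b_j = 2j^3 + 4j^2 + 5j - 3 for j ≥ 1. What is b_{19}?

15254

b_{19} = 2·19^3 + 4·19^2 + 5·19 - 3 = 15254.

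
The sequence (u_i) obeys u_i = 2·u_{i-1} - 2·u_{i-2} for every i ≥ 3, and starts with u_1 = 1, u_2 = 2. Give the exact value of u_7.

-8

Iterate the recurrence:
u_3 = 2  u_4 = 0  u_5 = -4  u_6 = -8  u_7 = -8.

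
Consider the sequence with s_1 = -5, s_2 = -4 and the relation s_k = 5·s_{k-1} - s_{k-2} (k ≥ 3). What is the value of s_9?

-179175

s_3 = -15; s_4 = -71; s_5 = -340; s_6 = -1629; s_7 = -7805; s_8 = -37396; s_9 = -179175.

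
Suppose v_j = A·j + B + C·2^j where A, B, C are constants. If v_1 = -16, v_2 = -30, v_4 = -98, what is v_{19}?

The three given values yield: A + B + 2C = -16; 2A + B + 4C = -30; 4A + B + 16C = -98.
Subtracting the first from the second: A + 2C = -14.
Subtracting the second from the third: 2A + 12C = -68.
Solving: C = -5, A = -4, then B = -2.
Therefore v_{19} = -76 + (-2) + (-5)·524288 = -2621518.

-2621518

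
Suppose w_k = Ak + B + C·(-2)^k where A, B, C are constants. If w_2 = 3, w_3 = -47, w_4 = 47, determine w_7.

Write the equations: 2A + B + 4C = 3; 3A + B - 8C = -47; 4A + B + 16C = 47.
Subtracting the first from the second: A - 12C = -50.
Subtracting the second from the third: A + 24C = 94.
Solving: C = 4, A = -2, then B = -9.
Hence w_7 = -2·7 + (-9) + 4·(-128) = -535.

-535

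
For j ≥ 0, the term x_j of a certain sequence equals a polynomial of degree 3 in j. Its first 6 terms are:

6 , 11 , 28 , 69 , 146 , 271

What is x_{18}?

11724

1st diffs: 5, 17, 41, 77, 125.
2nd diffs: 12, 24, 36, 48.
3rd diffs: 12, 12, 12 (constant).
So x_j = 2j^3 + 3j + 6.
Evaluating at j = 18 gives x_{18} = 11724.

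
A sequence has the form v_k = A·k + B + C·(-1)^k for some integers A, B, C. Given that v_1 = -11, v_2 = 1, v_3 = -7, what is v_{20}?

The three given values yield: A + B - C = -11; 2A + B + C = 1; 3A + B - C = -7.
Subtracting the first from the second: A + 2C = 12.
Subtracting the second from the third: A - 2C = -8.
Solving: C = 5, A = 2, then B = -8.
Therefore v_{20} = 40 + (-8) + 5·1 = 37.

37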